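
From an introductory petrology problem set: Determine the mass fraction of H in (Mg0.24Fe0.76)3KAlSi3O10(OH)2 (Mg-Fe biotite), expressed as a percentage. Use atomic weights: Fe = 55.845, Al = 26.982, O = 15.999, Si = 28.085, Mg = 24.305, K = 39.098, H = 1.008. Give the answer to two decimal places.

0.41 wt%

Formula mass = 0.72·24.305 + 2.28·55.845 + 1·39.098 + 1·26.982 + 3·28.085 + 12·15.999 + 2·1.008 = 489.165 g/mol, of which 2.016 g is H.
So H makes up 2.016/489.165 = 0.0041 of the mass, i.e. 0.41%.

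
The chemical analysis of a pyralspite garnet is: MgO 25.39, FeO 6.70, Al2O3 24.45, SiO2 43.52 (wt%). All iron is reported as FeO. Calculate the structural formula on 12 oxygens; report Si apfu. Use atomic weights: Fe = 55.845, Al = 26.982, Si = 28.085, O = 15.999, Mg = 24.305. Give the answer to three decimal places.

25.39 wt% MgO ÷ 40.304 g/mol = 0.62996 mol, giving 0.62996 Mg and 0.62996 O.
6.70 wt% FeO ÷ 71.844 g/mol = 0.09326 mol, giving 0.09326 Fe and 0.09326 O.
24.45 wt% Al2O3 ÷ 101.961 g/mol = 0.23980 mol, giving 0.47960 Al and 0.71940 O.
43.52 wt% SiO2 ÷ 60.083 g/mol = 0.72433 mol, giving 0.72433 Si and 1.44866 O.
Oxygen sums to 2.89128; scaling by 12/2.89128 = 4.15041 puts the formula on 12 O.
Si: 0.72433 × 4.15041 = 3.006 atoms per formula unit.

3.006 Si apfu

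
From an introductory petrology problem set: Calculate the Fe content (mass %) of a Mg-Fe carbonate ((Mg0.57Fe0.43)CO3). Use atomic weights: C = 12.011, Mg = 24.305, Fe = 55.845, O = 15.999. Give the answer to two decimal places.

Molar mass of (Mg0.57Fe0.43)CO3: 0.57×24.305 + 0.43×55.845 + 1×12.011 + 3×15.999 = 97.875 g/mol.
Mass of Fe per formula unit: 0.43 × 55.845 = 24.013 g.
Weight fraction Fe = 24.013 / 97.875 = 0.2453.

24.53 mass %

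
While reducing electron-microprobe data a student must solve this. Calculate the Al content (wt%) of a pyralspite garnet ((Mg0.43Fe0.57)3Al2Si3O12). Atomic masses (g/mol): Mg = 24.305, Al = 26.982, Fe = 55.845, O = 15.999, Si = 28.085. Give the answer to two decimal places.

11.81 wt%

Formula mass = 1.29·24.305 + 1.71·55.845 + 2·26.982 + 3·28.085 + 12·15.999 = 457.055 g/mol, of which 53.964 g is Al.
So Al makes up 53.964/457.055 = 0.1181 of the mass, i.e. 11.81%.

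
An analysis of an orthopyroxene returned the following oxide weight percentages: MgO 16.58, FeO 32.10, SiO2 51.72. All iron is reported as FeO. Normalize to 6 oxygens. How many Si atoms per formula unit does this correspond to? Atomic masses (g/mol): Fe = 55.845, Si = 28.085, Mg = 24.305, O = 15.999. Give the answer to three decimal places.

2.002 Si apfu

MgO (M=40.304): mol = 0.41137; Mg = 0.41137, O = 0.41137.
FeO (M=71.844): mol = 0.44680; Fe = 0.44680, O = 0.44680.
SiO2 (M=60.083): mol = 0.86081; Si = 0.86081, O = 1.72162.
ΣO = 2.57979; factor = 6/ΣO = 2.32577.
Si apfu = 0.86081 × 2.32577 = 2.002.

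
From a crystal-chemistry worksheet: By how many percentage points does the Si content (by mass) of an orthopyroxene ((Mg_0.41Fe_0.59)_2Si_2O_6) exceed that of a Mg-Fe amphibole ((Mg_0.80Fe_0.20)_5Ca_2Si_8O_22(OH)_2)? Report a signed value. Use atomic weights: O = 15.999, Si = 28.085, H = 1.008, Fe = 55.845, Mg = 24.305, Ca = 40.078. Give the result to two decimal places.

First mineral: 56.170 g Si in 237.991 g formula = 23.60 wt% Si.
Second mineral: 224.680 g Si in 843.893 g formula = 26.62 wt% Si.
23.60% − 26.62% gives a difference of -3.02 percentage points.

-3.02 percentage points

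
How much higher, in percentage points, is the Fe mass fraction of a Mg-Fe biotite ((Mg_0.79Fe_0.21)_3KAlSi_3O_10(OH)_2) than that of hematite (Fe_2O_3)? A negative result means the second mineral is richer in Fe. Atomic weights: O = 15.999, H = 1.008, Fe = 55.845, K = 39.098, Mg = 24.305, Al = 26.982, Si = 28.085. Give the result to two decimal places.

-61.89 percentage points

First mineral: 35.182 g Fe in 437.124 g formula = 8.05 wt% Fe.
Second mineral: 111.690 g Fe in 159.687 g formula = 69.94 wt% Fe.
8.05% − 69.94% gives a difference of -61.89 percentage points.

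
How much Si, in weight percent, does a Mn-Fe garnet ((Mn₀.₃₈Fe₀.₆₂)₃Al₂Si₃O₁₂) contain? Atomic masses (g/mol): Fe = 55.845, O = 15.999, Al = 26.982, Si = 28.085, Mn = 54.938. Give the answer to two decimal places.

Formula mass = 1.14*54.938 + 1.86*55.845 + 2*26.982 + 3*28.085 + 12*15.999 = 496.708 g/mol, of which 84.255 g is Si.
So Si makes up 84.255/496.708 = 0.1696 of the mass, i.e. 16.96%.

16.96 weight percent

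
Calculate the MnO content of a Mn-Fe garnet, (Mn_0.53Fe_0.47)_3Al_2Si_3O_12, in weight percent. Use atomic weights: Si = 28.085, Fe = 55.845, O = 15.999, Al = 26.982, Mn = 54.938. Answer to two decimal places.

22.73 wt%

Formula mass = 496.300 g/mol.
1.59 Mn → 1.5900 mol MnO per formula unit; M(MnO) = 70.937, so MnO mass = 112.790 g.
112.790/496.300 × 100 = 22.73 wt%.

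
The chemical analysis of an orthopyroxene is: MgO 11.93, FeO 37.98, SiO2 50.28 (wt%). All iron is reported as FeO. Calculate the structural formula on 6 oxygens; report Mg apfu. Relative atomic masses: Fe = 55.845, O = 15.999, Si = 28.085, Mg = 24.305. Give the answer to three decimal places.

0.711 Mg apfu

11.93 wt% MgO ÷ 40.304 g/mol = 0.29600 mol, giving 0.29600 Mg and 0.29600 O.
37.98 wt% FeO ÷ 71.844 g/mol = 0.52865 mol, giving 0.52865 Fe and 0.52865 O.
50.28 wt% SiO2 ÷ 60.083 g/mol = 0.83684 mol, giving 0.83684 Si and 1.67368 O.
Oxygen sums to 2.49833; scaling by 6/2.49833 = 2.40160 puts the formula on 6 O.
Mg: 0.29600 × 2.40160 = 0.711 atoms per formula unit.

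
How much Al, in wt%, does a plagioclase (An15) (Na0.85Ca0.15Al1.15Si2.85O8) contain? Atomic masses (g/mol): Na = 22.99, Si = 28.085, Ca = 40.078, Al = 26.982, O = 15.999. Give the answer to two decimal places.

11.73 wt%

Molar mass of Na0.85Ca0.15Al1.15Si2.85O8: 0.85·22.99 + 0.15·40.078 + 1.15·26.982 + 2.85·28.085 + 8·15.999 = 264.617 g/mol.
Mass of Al per formula unit: 1.15 × 26.982 = 31.029 g.
Weight fraction Al = 31.029 / 264.617 = 0.1173.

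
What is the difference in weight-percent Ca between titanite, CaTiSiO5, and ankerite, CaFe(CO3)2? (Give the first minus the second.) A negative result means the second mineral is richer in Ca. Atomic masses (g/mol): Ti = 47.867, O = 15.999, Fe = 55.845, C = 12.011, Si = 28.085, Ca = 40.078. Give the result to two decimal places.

1.89 percentage points

M(CaTiSiO5) = 196.025 g/mol, so wt% Ca = 40.078/196.025 × 100 = 20.45%.
M(CaFe(CO3)2) = 215.939 g/mol, so wt% Ca = 40.078/215.939 × 100 = 18.56%.
20.45 − 18.56 = 1.89 pp.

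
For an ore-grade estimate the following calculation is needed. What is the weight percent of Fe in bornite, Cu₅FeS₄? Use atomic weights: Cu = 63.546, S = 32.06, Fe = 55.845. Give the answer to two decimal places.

M(Cu₅FeS₄) = 501.815 g/mol.
Fe contributes 1 × 55.845 = 55.845 g per mole.
55.845/501.815 = 0.1113 → 11.13%.

11.13 weight percent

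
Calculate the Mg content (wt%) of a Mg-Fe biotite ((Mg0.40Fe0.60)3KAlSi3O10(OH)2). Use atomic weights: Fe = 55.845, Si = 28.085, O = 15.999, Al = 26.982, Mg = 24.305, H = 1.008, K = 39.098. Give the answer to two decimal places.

Formula mass = 1.20·24.305 + 1.80·55.845 + 1·39.098 + 1·26.982 + 3·28.085 + 12·15.999 + 2·1.008 = 474.026 g/mol, of which 29.166 g is Mg.
So Mg makes up 29.166/474.026 = 0.0615 of the mass, i.e. 6.15%.

6.15 wt%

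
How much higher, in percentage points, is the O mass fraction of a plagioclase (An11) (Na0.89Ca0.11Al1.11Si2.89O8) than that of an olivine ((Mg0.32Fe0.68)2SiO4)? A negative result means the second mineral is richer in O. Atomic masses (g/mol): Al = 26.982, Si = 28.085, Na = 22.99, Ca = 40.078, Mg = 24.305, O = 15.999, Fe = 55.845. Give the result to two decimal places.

O in Na0.89Ca0.11Al1.11Si2.89O8: molar mass 263.977 g/mol; 8×15.999 = 127.992 g → 48.49 wt%.
O in (Mg0.32Fe0.68)2SiO4: molar mass 183.585 g/mol; 4×15.999 = 63.996 g → 34.86 wt%.
Difference = 48.49 − 34.86 = 13.63 percentage points.

13.63 percentage points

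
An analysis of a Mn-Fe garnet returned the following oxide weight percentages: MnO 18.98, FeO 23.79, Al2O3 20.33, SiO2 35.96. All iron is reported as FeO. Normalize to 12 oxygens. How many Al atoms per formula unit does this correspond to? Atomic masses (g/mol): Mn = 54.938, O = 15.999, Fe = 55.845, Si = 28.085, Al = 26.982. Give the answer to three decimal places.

1.999 Al apfu

MnO: 18.98/70.937 = 0.26756 mol → 0.26756 mol Mn, 0.26756 mol O.
FeO: 23.79/71.844 = 0.33113 mol → 0.33113 mol Fe, 0.33113 mol O.
Al2O3: 20.33/101.961 = 0.19939 mol → 0.39878 mol Al, 0.59817 mol O.
SiO2: 35.96/60.083 = 0.59851 mol → 0.59851 mol Si, 1.19702 mol O.
Total oxygen = 2.39388 mol. Normalization factor = 12/2.39388 = 5.01278.
Al per 12 O = 0.39878 × 5.01278 = 1.999.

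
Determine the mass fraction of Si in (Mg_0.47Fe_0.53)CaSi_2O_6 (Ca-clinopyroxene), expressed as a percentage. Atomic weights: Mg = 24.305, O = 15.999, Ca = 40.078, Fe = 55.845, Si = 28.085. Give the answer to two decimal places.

24.08 mass %

Formula mass = 0.47×24.305 + 0.53×55.845 + 1×40.078 + 2×28.085 + 6×15.999 = 233.263 g/mol, of which 56.170 g is Si.
So Si makes up 56.170/233.263 = 0.2408 of the mass, i.e. 24.08%.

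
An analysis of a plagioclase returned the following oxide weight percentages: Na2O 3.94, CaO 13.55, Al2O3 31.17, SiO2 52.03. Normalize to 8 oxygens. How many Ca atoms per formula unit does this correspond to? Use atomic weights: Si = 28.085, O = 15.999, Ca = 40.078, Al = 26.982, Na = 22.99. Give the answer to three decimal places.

0.654 Ca apfu

Na2O (M=61.979): mol = 0.06357; Na = 0.12714, O = 0.06357.
CaO (M=56.077): mol = 0.24163; Ca = 0.24163, O = 0.24163.
Al2O3 (M=101.961): mol = 0.30571; Al = 0.61142, O = 0.91713.
SiO2 (M=60.083): mol = 0.86597; Si = 0.86597, O = 1.73194.
ΣO = 2.95427; factor = 8/ΣO = 2.70794.
Ca apfu = 0.24163 × 2.70794 = 0.654.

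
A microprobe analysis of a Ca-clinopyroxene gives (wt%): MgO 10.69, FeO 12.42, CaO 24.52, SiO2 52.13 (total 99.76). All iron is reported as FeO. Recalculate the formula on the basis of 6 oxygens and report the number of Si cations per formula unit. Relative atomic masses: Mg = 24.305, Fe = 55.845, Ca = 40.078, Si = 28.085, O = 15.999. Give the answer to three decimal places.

MgO (M=40.304): mol = 0.26523; Mg = 0.26523, O = 0.26523.
FeO (M=71.844): mol = 0.17287; Fe = 0.17287, O = 0.17287.
CaO (M=56.077): mol = 0.43726; Ca = 0.43726, O = 0.43726.
SiO2 (M=60.083): mol = 0.86763; Si = 0.86763, O = 1.73526.
ΣO = 2.61062; factor = 6/ΣO = 2.29830.
Si apfu = 0.86763 × 2.29830 = 1.994.

1.994 Si apfu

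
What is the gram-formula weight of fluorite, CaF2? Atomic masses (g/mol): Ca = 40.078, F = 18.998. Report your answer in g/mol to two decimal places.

M = 1(40.078) + 2(18.998)

78.07 g/mol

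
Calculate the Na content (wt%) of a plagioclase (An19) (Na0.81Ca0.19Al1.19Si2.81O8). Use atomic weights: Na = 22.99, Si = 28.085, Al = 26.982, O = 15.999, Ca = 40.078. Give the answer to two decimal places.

Molar mass of Na0.81Ca0.19Al1.19Si2.81O8: 0.81×22.99 + 0.19×40.078 + 1.19×26.982 + 2.81×28.085 + 8×15.999 = 265.256 g/mol.
Mass of Na per formula unit: 0.81 × 22.99 = 18.622 g.
Weight fraction Na = 18.622 / 265.256 = 0.0702.

7.02 wt%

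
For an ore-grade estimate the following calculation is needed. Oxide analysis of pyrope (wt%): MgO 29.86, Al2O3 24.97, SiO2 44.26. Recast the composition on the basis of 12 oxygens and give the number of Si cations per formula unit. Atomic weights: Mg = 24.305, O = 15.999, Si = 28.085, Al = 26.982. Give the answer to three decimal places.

MgO: 29.86/40.304 = 0.74087 mol → 0.74087 mol Mg, 0.74087 mol O.
Al2O3: 24.97/101.961 = 0.24490 mol → 0.48980 mol Al, 0.73470 mol O.
SiO2: 44.26/60.083 = 0.73665 mol → 0.73665 mol Si, 1.47330 mol O.
Total oxygen = 2.94887 mol. Normalization factor = 12/2.94887 = 4.06936.
Si per 12 O = 0.73665 × 4.06936 = 2.998.

2.998 Si apfu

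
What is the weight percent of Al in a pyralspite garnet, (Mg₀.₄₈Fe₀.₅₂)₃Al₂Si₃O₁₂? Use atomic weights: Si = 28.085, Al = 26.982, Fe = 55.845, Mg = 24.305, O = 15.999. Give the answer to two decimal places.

11.93 mass %

Molar mass of (Mg₀.₄₈Fe₀.₅₂)₃Al₂Si₃O₁₂: 1.44×24.305 + 1.56×55.845 + 2×26.982 + 3×28.085 + 12×15.999 = 452.324 g/mol.
Mass of Al per formula unit: 2 × 26.982 = 53.964 g.
Weight fraction Al = 53.964 / 452.324 = 0.1193.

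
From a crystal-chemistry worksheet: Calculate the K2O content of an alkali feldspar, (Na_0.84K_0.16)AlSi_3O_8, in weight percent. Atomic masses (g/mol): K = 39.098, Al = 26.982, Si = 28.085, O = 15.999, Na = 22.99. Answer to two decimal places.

2.85 wt%

Molar mass of (Na_0.84K_0.16)AlSi_3O_8 = 0.84*22.99 + 0.16*39.098 + 1*26.982 + 3*28.085 + 8*15.999 = 264.796 g/mol.
Each formula unit contains 0.16 K, equivalent to 0.16/2 = 0.0800 mol K2O.
M(K2O) = 2×39.098 + 1×15.999 = 94.195 g/mol.
Mass of K2O per formula unit = 0.0800 × 94.195 = 7.536 g.
K2O wt% = 7.536 / 264.796 × 100 = 2.85%.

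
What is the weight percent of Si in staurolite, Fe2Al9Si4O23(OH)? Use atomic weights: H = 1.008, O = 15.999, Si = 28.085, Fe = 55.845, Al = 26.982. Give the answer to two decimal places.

13.19 wt%

Molar mass of Fe2Al9Si4O23(OH): 2·55.845 + 9·26.982 + 4·28.085 + 24·15.999 + 1·1.008 = 851.852 g/mol.
Mass of Si per formula unit: 4 × 28.085 = 112.340 g.
Weight fraction Si = 112.340 / 851.852 = 0.1319.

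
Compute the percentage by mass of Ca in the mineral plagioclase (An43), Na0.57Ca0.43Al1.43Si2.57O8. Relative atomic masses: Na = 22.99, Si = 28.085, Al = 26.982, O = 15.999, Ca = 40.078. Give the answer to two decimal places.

Molar mass of Na0.57Ca0.43Al1.43Si2.57O8: 0.57·22.99 + 0.43·40.078 + 1.43·26.982 + 2.57·28.085 + 8·15.999 = 269.093 g/mol.
Mass of Ca per formula unit: 0.43 × 40.078 = 17.234 g.
Weight fraction Ca = 17.234 / 269.093 = 0.0640.

6.40 wt%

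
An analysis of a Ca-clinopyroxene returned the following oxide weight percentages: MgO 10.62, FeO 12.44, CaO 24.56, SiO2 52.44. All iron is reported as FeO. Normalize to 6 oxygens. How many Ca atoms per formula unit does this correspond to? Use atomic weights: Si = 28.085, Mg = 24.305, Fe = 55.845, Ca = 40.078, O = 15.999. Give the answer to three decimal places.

10.62 wt% MgO ÷ 40.304 g/mol = 0.26350 mol, giving 0.26350 Mg and 0.26350 O.
12.44 wt% FeO ÷ 71.844 g/mol = 0.17315 mol, giving 0.17315 Fe and 0.17315 O.
24.56 wt% CaO ÷ 56.077 g/mol = 0.43797 mol, giving 0.43797 Ca and 0.43797 O.
52.44 wt% SiO2 ÷ 60.083 g/mol = 0.87279 mol, giving 0.87279 Si and 1.74558 O.
Oxygen sums to 2.62020; scaling by 6/2.62020 = 2.28990 puts the formula on 6 O.
Ca: 0.43797 × 2.28990 = 1.003 atoms per formula unit.

1.003 Ca apfu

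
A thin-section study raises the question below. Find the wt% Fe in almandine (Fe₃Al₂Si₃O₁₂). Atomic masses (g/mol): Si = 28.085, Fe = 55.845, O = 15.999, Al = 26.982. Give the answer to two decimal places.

M(Fe₃Al₂Si₃O₁₂) = 497.742 g/mol.
Fe contributes 3 × 55.845 = 167.535 g per mole.
167.535/497.742 = 0.3366 → 33.66%.

33.66 weight percent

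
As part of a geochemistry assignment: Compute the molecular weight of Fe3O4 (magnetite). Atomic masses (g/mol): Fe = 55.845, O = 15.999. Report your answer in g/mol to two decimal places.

M = 3×55.845 + 4×15.999

231.53 g/mol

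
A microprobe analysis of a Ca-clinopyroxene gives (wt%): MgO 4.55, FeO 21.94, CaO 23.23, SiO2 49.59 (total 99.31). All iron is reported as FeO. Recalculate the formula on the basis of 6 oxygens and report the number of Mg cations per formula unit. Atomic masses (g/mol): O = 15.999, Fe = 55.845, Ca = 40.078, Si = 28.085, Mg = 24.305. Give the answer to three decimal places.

0.273 Mg apfu

MgO: 4.55/40.304 = 0.11289 mol → 0.11289 mol Mg, 0.11289 mol O.
FeO: 21.94/71.844 = 0.30538 mol → 0.30538 mol Fe, 0.30538 mol O.
CaO: 23.23/56.077 = 0.41425 mol → 0.41425 mol Ca, 0.41425 mol O.
SiO2: 49.59/60.083 = 0.82536 mol → 0.82536 mol Si, 1.65072 mol O.
Total oxygen = 2.48324 mol. Normalization factor = 6/2.48324 = 2.41620.
Mg per 6 O = 0.11289 × 2.41620 = 0.273.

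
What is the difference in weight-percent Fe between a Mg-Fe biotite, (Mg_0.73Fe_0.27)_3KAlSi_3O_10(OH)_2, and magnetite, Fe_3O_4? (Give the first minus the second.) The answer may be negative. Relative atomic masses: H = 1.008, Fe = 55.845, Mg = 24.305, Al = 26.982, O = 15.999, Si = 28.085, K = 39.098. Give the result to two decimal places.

-62.14 percentage points

First mineral: 45.234 g Fe in 442.801 g formula = 10.22 wt% Fe.
Second mineral: 167.535 g Fe in 231.531 g formula = 72.36 wt% Fe.
10.22% − 72.36% gives a difference of -62.14 percentage points.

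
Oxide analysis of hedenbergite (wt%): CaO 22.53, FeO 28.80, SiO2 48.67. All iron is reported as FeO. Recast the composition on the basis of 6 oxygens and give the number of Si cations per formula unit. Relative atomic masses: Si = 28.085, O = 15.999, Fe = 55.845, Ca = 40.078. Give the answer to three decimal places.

2.006 Si apfu

CaO (M=56.077): mol = 0.40177; Ca = 0.40177, O = 0.40177.
FeO (M=71.844): mol = 0.40087; Fe = 0.40087, O = 0.40087.
SiO2 (M=60.083): mol = 0.81005; Si = 0.81005, O = 1.62010.
ΣO = 2.42274; factor = 6/ΣO = 2.47653.
Si apfu = 0.81005 × 2.47653 = 2.006.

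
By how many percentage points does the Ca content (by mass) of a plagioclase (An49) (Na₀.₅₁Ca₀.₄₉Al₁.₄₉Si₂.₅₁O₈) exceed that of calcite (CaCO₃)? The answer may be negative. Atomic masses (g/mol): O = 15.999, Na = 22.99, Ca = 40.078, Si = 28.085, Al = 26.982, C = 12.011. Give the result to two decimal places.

-32.77 percentage points

M(Na₀.₅₁Ca₀.₄₉Al₁.₄₉Si₂.₅₁O₈) = 270.052 g/mol, so wt% Ca = 19.638/270.052 × 100 = 7.27%.
M(CaCO₃) = 100.086 g/mol, so wt% Ca = 40.078/100.086 × 100 = 40.04%.
7.27 − 40.04 = -32.77 pp.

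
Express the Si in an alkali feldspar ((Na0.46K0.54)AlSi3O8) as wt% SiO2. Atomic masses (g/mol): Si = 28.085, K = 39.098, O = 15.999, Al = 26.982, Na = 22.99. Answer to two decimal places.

66.53 wt%

Molar mass of (Na0.46K0.54)AlSi3O8 = 0.46×22.99 + 0.54×39.098 + 1×26.982 + 3×28.085 + 8×15.999 = 270.917 g/mol.
Each formula unit contains 3 Si, equivalent to 3/1 = 3.0000 mol SiO2.
M(SiO2) = 1×28.085 + 2×15.999 = 60.083 g/mol.
Mass of SiO2 per formula unit = 3.0000 × 60.083 = 180.249 g.
SiO2 wt% = 180.249 / 270.917 × 100 = 66.53%.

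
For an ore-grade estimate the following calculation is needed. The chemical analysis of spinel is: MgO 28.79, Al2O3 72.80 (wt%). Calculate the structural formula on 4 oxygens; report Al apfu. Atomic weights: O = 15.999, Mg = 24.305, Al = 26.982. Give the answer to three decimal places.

28.79 wt% MgO ÷ 40.304 g/mol = 0.71432 mol, giving 0.71432 Mg and 0.71432 O.
72.80 wt% Al2O3 ÷ 101.961 g/mol = 0.71400 mol, giving 1.42800 Al and 2.14200 O.
Oxygen sums to 2.85632; scaling by 4/2.85632 = 1.40040 puts the formula on 4 O.
Al: 1.42800 × 1.40040 = 2.000 atoms per formula unit.

2.000 Al apfu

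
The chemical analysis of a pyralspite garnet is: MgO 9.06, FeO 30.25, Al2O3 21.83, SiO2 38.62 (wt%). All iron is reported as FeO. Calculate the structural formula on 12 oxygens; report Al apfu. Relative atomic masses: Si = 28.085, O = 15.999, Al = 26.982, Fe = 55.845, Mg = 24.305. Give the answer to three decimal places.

1.997 Al apfu

MgO: 9.06/40.304 = 0.22479 mol → 0.22479 mol Mg, 0.22479 mol O.
FeO: 30.25/71.844 = 0.42105 mol → 0.42105 mol Fe, 0.42105 mol O.
Al2O3: 21.83/101.961 = 0.21410 mol → 0.42820 mol Al, 0.64230 mol O.
SiO2: 38.62/60.083 = 0.64278 mol → 0.64278 mol Si, 1.28556 mol O.
Total oxygen = 2.57370 mol. Normalization factor = 12/2.57370 = 4.66255.
Al per 12 O = 0.42820 × 4.66255 = 1.997.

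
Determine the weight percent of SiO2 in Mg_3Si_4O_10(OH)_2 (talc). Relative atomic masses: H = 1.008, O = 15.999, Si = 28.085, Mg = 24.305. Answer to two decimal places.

Molar mass of Mg_3Si_4O_10(OH)_2 = 3×24.305 + 4×28.085 + 12×15.999 + 2×1.008 = 379.259 g/mol.
Each formula unit contains 4 Si, equivalent to 4/1 = 4.0000 mol SiO2.
M(SiO2) = 1×28.085 + 2×15.999 = 60.083 g/mol.
Mass of SiO2 per formula unit = 4.0000 × 60.083 = 240.332 g.
SiO2 wt% = 240.332 / 379.259 × 100 = 63.37%.

63.37 wt%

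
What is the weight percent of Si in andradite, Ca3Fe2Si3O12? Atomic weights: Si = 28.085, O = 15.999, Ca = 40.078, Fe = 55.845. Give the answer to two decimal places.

Formula mass = 3×40.078 + 2×55.845 + 3×28.085 + 12×15.999 = 508.167 g/mol, of which 84.255 g is Si.
So Si makes up 84.255/508.167 = 0.1658 of the mass, i.e. 16.58%.

16.58 mass %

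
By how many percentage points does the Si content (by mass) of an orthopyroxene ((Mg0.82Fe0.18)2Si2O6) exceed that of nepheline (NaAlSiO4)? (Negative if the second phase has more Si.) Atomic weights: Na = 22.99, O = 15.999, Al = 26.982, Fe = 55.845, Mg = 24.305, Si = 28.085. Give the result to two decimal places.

First mineral: 56.170 g Si in 212.128 g formula = 26.48 wt% Si.
Second mineral: 28.085 g Si in 142.053 g formula = 19.77 wt% Si.
26.48% − 19.77% gives a difference of 6.71 percentage points.

6.71 percentage points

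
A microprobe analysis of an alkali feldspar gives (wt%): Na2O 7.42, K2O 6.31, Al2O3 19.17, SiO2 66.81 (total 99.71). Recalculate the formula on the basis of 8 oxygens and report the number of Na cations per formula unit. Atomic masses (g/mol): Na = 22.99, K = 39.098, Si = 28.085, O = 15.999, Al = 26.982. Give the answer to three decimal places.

Na2O: 7.42/61.979 = 0.11972 mol → 0.23944 mol Na, 0.11972 mol O.
K2O: 6.31/94.195 = 0.06699 mol → 0.13398 mol K, 0.06699 mol O.
Al2O3: 19.17/101.961 = 0.18801 mol → 0.37602 mol Al, 0.56403 mol O.
SiO2: 66.81/60.083 = 1.11196 mol → 1.11196 mol Si, 2.22392 mol O.
Total oxygen = 2.97466 mol. Normalization factor = 8/2.97466 = 2.68938.
Na per 8 O = 0.23944 × 2.68938 = 0.644.

0.644 Na apfu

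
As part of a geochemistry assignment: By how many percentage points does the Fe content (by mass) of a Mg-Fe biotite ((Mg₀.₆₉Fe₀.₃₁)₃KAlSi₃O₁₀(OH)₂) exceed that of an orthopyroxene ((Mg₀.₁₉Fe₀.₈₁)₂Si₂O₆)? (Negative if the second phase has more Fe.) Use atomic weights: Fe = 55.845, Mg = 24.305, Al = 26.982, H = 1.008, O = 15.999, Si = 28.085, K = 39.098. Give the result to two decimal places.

Fe in (Mg₀.₆₉Fe₀.₃₁)₃KAlSi₃O₁₀(OH)₂: molar mass 446.586 g/mol; 0.93×55.845 = 51.936 g → 11.63 wt%.
Fe in (Mg₀.₁₉Fe₀.₈₁)₂Si₂O₆: molar mass 251.869 g/mol; 1.62×55.845 = 90.469 g → 35.92 wt%.
Difference = 11.63 − 35.92 = -24.29 percentage points.

-24.29 percentage points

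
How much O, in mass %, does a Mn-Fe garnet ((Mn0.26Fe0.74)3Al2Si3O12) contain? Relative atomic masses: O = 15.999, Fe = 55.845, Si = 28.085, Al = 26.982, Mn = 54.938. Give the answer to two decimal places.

38.63 mass %

Formula mass = 0.78*54.938 + 2.22*55.845 + 2*26.982 + 3*28.085 + 12*15.999 = 497.035 g/mol, of which 191.988 g is O.
So O makes up 191.988/497.035 = 0.3863 of the mass, i.e. 38.63%.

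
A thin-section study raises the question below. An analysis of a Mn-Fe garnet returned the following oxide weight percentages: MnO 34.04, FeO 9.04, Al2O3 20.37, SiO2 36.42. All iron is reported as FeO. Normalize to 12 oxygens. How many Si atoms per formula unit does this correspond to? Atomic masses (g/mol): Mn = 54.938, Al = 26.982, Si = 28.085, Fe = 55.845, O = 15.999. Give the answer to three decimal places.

3.009 Si apfu

MnO: 34.04/70.937 = 0.47986 mol → 0.47986 mol Mn, 0.47986 mol O.
FeO: 9.04/71.844 = 0.12583 mol → 0.12583 mol Fe, 0.12583 mol O.
Al2O3: 20.37/101.961 = 0.19978 mol → 0.39956 mol Al, 0.59934 mol O.
SiO2: 36.42/60.083 = 0.60616 mol → 0.60616 mol Si, 1.21232 mol O.
Total oxygen = 2.41735 mol. Normalization factor = 12/2.41735 = 4.96411.
Si per 12 O = 0.60616 × 4.96411 = 3.009.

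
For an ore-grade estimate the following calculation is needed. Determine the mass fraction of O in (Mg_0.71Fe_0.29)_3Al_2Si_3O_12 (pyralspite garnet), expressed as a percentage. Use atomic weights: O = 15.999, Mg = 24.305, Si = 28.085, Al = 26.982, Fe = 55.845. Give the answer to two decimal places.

44.59 mass %

M((Mg_0.71Fe_0.29)_3Al_2Si_3O_12) = 430.562 g/mol.
O contributes 12 × 15.999 = 191.988 g per mole.
191.988/430.562 = 0.4459 → 44.59%.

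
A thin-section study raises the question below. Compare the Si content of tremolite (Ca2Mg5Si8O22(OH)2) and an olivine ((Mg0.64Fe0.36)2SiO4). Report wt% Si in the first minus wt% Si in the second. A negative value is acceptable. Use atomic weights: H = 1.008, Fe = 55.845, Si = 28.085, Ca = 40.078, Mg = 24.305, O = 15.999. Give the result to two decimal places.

M(Ca2Mg5Si8O22(OH)2) = 812.353 g/mol, so wt% Si = 224.680/812.353 × 100 = 27.66%.
M((Mg0.64Fe0.36)2SiO4) = 163.400 g/mol, so wt% Si = 28.085/163.400 × 100 = 17.19%.
27.66 − 17.19 = 10.47 pp.

10.47 percentage points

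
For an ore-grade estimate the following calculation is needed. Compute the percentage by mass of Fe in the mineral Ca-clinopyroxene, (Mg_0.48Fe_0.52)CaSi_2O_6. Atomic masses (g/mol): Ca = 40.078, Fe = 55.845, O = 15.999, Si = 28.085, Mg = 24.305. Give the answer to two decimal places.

Molar mass of (Mg_0.48Fe_0.52)CaSi_2O_6: 0.48×24.305 + 0.52×55.845 + 1×40.078 + 2×28.085 + 6×15.999 = 232.948 g/mol.
Mass of Fe per formula unit: 0.52 × 55.845 = 29.039 g.
Weight fraction Fe = 29.039 / 232.948 = 0.1247.

12.47 wt%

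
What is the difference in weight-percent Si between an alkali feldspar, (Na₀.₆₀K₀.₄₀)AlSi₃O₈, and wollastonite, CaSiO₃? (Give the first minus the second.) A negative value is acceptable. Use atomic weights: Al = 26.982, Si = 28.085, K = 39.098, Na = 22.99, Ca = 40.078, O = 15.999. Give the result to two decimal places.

First mineral: 84.255 g Si in 268.662 g formula = 31.36 wt% Si.
Second mineral: 28.085 g Si in 116.160 g formula = 24.18 wt% Si.
31.36% − 24.18% gives a difference of 7.18 percentage points.

7.18 percentage points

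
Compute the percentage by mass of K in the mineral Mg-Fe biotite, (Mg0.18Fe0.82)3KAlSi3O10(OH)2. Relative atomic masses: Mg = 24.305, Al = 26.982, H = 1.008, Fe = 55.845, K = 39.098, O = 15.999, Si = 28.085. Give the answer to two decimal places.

7.90 wt%

M((Mg0.18Fe0.82)3KAlSi3O10(OH)2) = 494.842 g/mol.
K contributes 1 × 39.098 = 39.098 g per mole.
39.098/494.842 = 0.0790 → 7.90%.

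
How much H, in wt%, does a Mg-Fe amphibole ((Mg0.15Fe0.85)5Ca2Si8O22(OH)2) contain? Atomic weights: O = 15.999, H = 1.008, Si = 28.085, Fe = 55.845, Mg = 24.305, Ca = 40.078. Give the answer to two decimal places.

0.21 wt%

M((Mg0.15Fe0.85)5Ca2Si8O22(OH)2) = 946.398 g/mol.
H contributes 2 × 1.008 = 2.016 g per mole.
2.016/946.398 = 0.0021 → 0.21%.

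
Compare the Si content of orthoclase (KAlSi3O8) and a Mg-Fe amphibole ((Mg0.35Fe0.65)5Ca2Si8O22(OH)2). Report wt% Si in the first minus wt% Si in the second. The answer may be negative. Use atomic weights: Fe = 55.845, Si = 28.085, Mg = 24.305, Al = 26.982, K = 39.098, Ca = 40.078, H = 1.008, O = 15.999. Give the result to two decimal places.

Si in KAlSi3O8: molar mass 278.327 g/mol; 3×28.085 = 84.255 g → 30.27 wt%.
Si in (Mg0.35Fe0.65)5Ca2Si8O22(OH)2: molar mass 914.858 g/mol; 8×28.085 = 224.680 g → 24.56 wt%.
Difference = 30.27 − 24.56 = 5.71 percentage points.

5.71 percentage points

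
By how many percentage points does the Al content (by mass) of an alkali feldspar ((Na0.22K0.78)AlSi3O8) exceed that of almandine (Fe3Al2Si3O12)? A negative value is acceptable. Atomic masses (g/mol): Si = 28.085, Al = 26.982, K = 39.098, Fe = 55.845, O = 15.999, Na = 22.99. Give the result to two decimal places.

-1.02 percentage points

M((Na0.22K0.78)AlSi3O8) = 274.783 g/mol, so wt% Al = 26.982/274.783 × 100 = 9.82%.
M(Fe3Al2Si3O12) = 497.742 g/mol, so wt% Al = 53.964/497.742 × 100 = 10.84%.
9.82 − 10.84 = -1.02 pp.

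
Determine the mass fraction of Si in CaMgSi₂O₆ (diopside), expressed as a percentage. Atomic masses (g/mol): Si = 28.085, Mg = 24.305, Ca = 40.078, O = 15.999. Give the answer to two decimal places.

Molar mass of CaMgSi₂O₆: 1*40.078 + 1*24.305 + 2*28.085 + 6*15.999 = 216.547 g/mol.
Mass of Si per formula unit: 2 × 28.085 = 56.170 g.
Weight fraction Si = 56.170 / 216.547 = 0.2594.

25.94 mass %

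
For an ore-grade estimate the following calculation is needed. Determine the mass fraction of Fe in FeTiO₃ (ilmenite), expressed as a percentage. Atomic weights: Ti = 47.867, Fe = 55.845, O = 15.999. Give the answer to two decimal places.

Formula mass = 1×55.845 + 1×47.867 + 3×15.999 = 151.709 g/mol, of which 55.845 g is Fe.
So Fe makes up 55.845/151.709 = 0.3681 of the mass, i.e. 36.81%.

36.81 wt%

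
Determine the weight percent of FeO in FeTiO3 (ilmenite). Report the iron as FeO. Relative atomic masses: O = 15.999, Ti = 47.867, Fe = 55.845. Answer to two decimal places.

47.36 wt%

Formula mass = 151.709 g/mol.
1 Fe → 1.0000 mol FeO per formula unit; M(FeO) = 71.844, so FeO mass = 71.844 g.
71.844/151.709 × 100 = 47.36 wt%.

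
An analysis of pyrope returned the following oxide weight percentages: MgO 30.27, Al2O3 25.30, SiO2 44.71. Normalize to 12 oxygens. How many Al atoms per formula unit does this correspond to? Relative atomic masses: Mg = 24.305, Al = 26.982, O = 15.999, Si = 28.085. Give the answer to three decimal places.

1.996 Al apfu

30.27 wt% MgO ÷ 40.304 g/mol = 0.75104 mol, giving 0.75104 Mg and 0.75104 O.
25.30 wt% Al2O3 ÷ 101.961 g/mol = 0.24813 mol, giving 0.49626 Al and 0.74439 O.
44.71 wt% SiO2 ÷ 60.083 g/mol = 0.74414 mol, giving 0.74414 Si and 1.48828 O.
Oxygen sums to 2.98371; scaling by 12/2.98371 = 4.02184 puts the formula on 12 O.
Al: 0.49626 × 4.02184 = 1.996 atoms per formula unit.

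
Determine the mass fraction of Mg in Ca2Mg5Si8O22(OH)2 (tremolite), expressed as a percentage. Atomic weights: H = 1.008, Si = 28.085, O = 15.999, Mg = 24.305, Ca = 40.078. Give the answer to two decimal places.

14.96 mass %

Molar mass of Ca2Mg5Si8O22(OH)2: 2·40.078 + 5·24.305 + 8·28.085 + 24·15.999 + 2·1.008 = 812.353 g/mol.
Mass of Mg per formula unit: 5 × 24.305 = 121.525 g.
Weight fraction Mg = 121.525 / 812.353 = 0.1496.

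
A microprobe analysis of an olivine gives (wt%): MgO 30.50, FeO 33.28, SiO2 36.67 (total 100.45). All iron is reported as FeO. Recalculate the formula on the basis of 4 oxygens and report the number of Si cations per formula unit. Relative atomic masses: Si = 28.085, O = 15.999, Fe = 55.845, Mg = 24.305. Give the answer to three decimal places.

1.000 Si apfu

MgO: 30.50/40.304 = 0.75675 mol → 0.75675 mol Mg, 0.75675 mol O.
FeO: 33.28/71.844 = 0.46323 mol → 0.46323 mol Fe, 0.46323 mol O.
SiO2: 36.67/60.083 = 0.61032 mol → 0.61032 mol Si, 1.22064 mol O.
Total oxygen = 2.44062 mol. Normalization factor = 4/2.44062 = 1.63893.
Si per 4 O = 0.61032 × 1.63893 = 1.000.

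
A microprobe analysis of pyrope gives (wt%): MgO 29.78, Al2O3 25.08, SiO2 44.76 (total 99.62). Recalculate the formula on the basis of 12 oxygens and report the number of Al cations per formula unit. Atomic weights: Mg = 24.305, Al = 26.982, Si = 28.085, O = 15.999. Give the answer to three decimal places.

MgO: 29.78/40.304 = 0.73888 mol → 0.73888 mol Mg, 0.73888 mol O.
Al2O3: 25.08/101.961 = 0.24598 mol → 0.49196 mol Al, 0.73794 mol O.
SiO2: 44.76/60.083 = 0.74497 mol → 0.74497 mol Si, 1.48994 mol O.
Total oxygen = 2.96676 mol. Normalization factor = 12/2.96676 = 4.04482.
Al per 12 O = 0.49196 × 4.04482 = 1.990.

1.990 Al apfu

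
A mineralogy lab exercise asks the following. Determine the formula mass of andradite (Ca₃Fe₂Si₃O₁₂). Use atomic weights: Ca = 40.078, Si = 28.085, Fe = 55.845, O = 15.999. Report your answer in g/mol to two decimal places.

The formula mass is the sum 3×40.078 + 2×55.845 + 3×28.085 + 12×15.999.

508.17 g/mol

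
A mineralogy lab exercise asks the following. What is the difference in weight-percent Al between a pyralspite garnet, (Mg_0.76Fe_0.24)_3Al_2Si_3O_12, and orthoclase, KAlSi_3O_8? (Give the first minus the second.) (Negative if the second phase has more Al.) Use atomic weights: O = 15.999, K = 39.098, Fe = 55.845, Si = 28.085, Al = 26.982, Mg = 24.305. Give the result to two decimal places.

First mineral: 53.964 g Al in 425.831 g formula = 12.67 wt% Al.
Second mineral: 26.982 g Al in 278.327 g formula = 9.69 wt% Al.
12.67% − 9.69% gives a difference of 2.98 percentage points.

2.98 percentage points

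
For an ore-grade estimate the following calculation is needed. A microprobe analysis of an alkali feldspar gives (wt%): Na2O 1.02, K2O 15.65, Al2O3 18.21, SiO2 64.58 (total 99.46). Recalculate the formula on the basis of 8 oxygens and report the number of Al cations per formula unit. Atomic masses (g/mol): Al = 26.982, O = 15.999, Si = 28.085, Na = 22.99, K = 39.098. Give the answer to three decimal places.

0.996 Al apfu

1.02 wt% Na2O ÷ 61.979 g/mol = 0.01646 mol, giving 0.03292 Na and 0.01646 O.
15.65 wt% K2O ÷ 94.195 g/mol = 0.16614 mol, giving 0.33228 K and 0.16614 O.
18.21 wt% Al2O3 ÷ 101.961 g/mol = 0.17860 mol, giving 0.35720 Al and 0.53580 O.
64.58 wt% SiO2 ÷ 60.083 g/mol = 1.07485 mol, giving 1.07485 Si and 2.14970 O.
Oxygen sums to 2.86810; scaling by 8/2.86810 = 2.78930 puts the formula on 8 O.
Al: 0.35720 × 2.78930 = 0.996 atoms per formula unit.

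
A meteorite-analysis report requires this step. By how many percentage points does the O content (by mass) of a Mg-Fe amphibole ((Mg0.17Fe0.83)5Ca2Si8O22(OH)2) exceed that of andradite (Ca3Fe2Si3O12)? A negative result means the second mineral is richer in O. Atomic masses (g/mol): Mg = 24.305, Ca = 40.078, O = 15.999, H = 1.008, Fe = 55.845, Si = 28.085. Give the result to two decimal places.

2.93 percentage points

O in (Mg0.17Fe0.83)5Ca2Si8O22(OH)2: molar mass 943.244 g/mol; 24×15.999 = 383.976 g → 40.71 wt%.
O in Ca3Fe2Si3O12: molar mass 508.167 g/mol; 12×15.999 = 191.988 g → 37.78 wt%.
Difference = 40.71 − 37.78 = 2.93 percentage points.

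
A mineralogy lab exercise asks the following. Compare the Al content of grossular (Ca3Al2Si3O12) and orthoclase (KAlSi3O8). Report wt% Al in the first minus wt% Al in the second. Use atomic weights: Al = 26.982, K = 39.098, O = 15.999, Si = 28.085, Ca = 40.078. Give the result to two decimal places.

2.29 percentage points

First mineral: 53.964 g Al in 450.441 g formula = 11.98 wt% Al.
Second mineral: 26.982 g Al in 278.327 g formula = 9.69 wt% Al.
11.98% − 9.69% gives a difference of 2.29 percentage points.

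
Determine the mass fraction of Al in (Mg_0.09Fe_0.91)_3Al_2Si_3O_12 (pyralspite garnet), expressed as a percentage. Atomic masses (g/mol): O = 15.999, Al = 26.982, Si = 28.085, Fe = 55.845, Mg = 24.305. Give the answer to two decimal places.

M((Mg_0.09Fe_0.91)_3Al_2Si_3O_12) = 489.226 g/mol.
Al contributes 2 × 26.982 = 53.964 g per mole.
53.964/489.226 = 0.1103 → 11.03%.

11.03 mass %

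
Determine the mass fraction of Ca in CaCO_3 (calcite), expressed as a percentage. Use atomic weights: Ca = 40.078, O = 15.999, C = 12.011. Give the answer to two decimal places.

M(CaCO_3) = 100.086 g/mol.
Ca contributes 1 × 40.078 = 40.078 g per mole.
40.078/100.086 = 0.4004 → 40.04%.

40.04 weight percent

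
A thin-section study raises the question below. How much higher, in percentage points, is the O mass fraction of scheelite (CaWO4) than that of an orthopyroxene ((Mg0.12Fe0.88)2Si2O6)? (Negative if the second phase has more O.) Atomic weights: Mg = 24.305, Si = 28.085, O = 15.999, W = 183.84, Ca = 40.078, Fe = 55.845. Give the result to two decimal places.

-15.23 percentage points

M(CaWO4) = 287.914 g/mol, so wt% O = 63.996/287.914 × 100 = 22.23%.
M((Mg0.12Fe0.88)2Si2O6) = 256.284 g/mol, so wt% O = 95.994/256.284 × 100 = 37.46%.
22.23 − 37.46 = -15.23 pp.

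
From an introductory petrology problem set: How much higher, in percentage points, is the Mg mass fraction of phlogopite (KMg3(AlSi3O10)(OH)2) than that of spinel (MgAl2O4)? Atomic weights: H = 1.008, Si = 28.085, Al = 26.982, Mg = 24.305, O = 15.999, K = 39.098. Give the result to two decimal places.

0.39 percentage points

M(KMg3(AlSi3O10)(OH)2) = 417.254 g/mol, so wt% Mg = 72.915/417.254 × 100 = 17.47%.
M(MgAl2O4) = 142.265 g/mol, so wt% Mg = 24.305/142.265 × 100 = 17.08%.
17.47 − 17.08 = 0.39 pp.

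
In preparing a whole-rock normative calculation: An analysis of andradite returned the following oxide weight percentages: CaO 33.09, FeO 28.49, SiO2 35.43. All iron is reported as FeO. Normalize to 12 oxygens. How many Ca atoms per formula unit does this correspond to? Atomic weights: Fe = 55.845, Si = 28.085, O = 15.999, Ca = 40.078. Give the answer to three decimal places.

33.09 wt% CaO ÷ 56.077 g/mol = 0.59008 mol, giving 0.59008 Ca and 0.59008 O.
28.49 wt% FeO ÷ 71.844 g/mol = 0.39655 mol, giving 0.39655 Fe and 0.39655 O.
35.43 wt% SiO2 ÷ 60.083 g/mol = 0.58968 mol, giving 0.58968 Si and 1.17936 O.
Oxygen sums to 2.16599; scaling by 12/2.16599 = 5.54019 puts the formula on 12 O.
Ca: 0.59008 × 5.54019 = 3.269 atoms per formula unit.

3.269 Ca apfu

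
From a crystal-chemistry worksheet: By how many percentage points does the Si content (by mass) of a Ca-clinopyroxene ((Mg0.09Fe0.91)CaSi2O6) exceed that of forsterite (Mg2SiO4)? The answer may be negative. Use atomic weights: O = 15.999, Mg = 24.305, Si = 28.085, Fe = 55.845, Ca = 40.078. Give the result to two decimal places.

Si in (Mg0.09Fe0.91)CaSi2O6: molar mass 245.248 g/mol; 2×28.085 = 56.170 g → 22.90 wt%.
Si in Mg2SiO4: molar mass 140.691 g/mol; 1×28.085 = 28.085 g → 19.96 wt%.
Difference = 22.90 − 19.96 = 2.94 percentage points.

2.94 percentage points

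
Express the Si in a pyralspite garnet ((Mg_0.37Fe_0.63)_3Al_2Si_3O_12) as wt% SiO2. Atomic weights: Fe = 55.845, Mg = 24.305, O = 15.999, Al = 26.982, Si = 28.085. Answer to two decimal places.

38.95 wt%

Formula mass = 462.733 g/mol.
3 Si → 3.0000 mol SiO2 per formula unit; M(SiO2) = 60.083, so SiO2 mass = 180.249 g.
180.249/462.733 × 100 = 38.95 wt%.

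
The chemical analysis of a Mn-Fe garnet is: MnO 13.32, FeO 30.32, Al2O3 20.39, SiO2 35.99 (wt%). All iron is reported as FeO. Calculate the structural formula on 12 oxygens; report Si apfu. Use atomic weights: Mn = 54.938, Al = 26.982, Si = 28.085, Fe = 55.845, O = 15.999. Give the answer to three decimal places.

2.985 Si apfu

MnO (M=70.937): mol = 0.18777; Mn = 0.18777, O = 0.18777.
FeO (M=71.844): mol = 0.42203; Fe = 0.42203, O = 0.42203.
Al2O3 (M=101.961): mol = 0.19998; Al = 0.39996, O = 0.59994.
SiO2 (M=60.083): mol = 0.59900; Si = 0.59900, O = 1.19800.
ΣO = 2.40774; factor = 12/ΣO = 4.98393.
Si apfu = 0.59900 × 4.98393 = 2.985.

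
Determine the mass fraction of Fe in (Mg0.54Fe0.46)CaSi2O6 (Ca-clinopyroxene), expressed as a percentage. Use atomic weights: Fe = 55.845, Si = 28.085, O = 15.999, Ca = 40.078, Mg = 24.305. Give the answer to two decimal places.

11.12 weight percent

Molar mass of (Mg0.54Fe0.46)CaSi2O6: 0.54×24.305 + 0.46×55.845 + 1×40.078 + 2×28.085 + 6×15.999 = 231.055 g/mol.
Mass of Fe per formula unit: 0.46 × 55.845 = 25.689 g.
Weight fraction Fe = 25.689 / 231.055 = 0.1112.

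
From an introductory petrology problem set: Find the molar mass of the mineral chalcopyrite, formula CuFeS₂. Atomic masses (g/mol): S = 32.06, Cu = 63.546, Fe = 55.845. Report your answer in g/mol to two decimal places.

183.51 g/mol

M = 1(63.546) + 1(55.845) + 2(32.06)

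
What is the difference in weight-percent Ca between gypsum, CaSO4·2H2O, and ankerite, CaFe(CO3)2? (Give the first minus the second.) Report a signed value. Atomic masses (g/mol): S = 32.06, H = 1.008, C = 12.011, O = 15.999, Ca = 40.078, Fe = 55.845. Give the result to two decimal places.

4.72 percentage points

M(CaSO4·2H2O) = 172.164 g/mol, so wt% Ca = 40.078/172.164 × 100 = 23.28%.
M(CaFe(CO3)2) = 215.939 g/mol, so wt% Ca = 40.078/215.939 × 100 = 18.56%.
23.28 − 18.56 = 4.72 pp.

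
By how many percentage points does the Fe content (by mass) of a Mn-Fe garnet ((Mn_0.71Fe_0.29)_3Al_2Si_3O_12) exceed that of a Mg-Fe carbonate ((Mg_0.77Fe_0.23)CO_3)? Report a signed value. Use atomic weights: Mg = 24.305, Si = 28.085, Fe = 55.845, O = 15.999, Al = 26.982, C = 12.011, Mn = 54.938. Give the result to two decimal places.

First mineral: 48.585 g Fe in 495.810 g formula = 9.80 wt% Fe.
Second mineral: 12.844 g Fe in 91.567 g formula = 14.03 wt% Fe.
9.80% − 14.03% gives a difference of -4.23 percentage points.

-4.23 percentage points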